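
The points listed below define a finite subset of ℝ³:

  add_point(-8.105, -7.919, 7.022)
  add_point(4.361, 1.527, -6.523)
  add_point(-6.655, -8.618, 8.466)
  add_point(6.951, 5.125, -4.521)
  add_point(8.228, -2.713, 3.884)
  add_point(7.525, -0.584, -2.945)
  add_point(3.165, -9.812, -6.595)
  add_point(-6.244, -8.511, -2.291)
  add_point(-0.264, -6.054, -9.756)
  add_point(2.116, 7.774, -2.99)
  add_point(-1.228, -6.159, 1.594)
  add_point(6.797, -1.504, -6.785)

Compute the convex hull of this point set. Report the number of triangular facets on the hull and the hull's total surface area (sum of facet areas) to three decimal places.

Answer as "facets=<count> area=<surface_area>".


facets=18 area=708.845

Points on the hull: [0, 1, 2, 3, 4, 5, 6, 7, 8, 9, 11] (11 of 12).

Area of each hull facet:
  f1: (p2, p9, p0) → 22.3405
  f2: (p2, p9, p4) → 116.1526
  f3: (p5, p11, p4) → 7.3997
  f4: (p1, p8, p9) → 26.0200
  f5: (p1, p11, p8) → 17.3129
  f6: (p6, p2, p4) → 108.1078
  f7: (p6, p11, p4) → 48.9994
  f8: (p6, p11, p8) → 25.3743
  f9: (p3, p1, p9) → 13.9162
  f10: (p3, p1, p11) → 9.1268
  f11: (p3, p5, p11) → 11.9303
  f12: (p3, p9, p4) → 32.3244
  f13: (p3, p5, p4) → 17.9255
  f14: (p7, p2, p0) → 8.8964
  f15: (p7, p6, p2) → 50.2503
  f16: (p7, p6, p8) → 28.9245
  f17: (p7, p9, p0) → 86.9351
  f18: (p7, p8, p9) → 76.9081
Σ area = 708.845

Check V−E+F: 11 − 27 + 18 = 2.


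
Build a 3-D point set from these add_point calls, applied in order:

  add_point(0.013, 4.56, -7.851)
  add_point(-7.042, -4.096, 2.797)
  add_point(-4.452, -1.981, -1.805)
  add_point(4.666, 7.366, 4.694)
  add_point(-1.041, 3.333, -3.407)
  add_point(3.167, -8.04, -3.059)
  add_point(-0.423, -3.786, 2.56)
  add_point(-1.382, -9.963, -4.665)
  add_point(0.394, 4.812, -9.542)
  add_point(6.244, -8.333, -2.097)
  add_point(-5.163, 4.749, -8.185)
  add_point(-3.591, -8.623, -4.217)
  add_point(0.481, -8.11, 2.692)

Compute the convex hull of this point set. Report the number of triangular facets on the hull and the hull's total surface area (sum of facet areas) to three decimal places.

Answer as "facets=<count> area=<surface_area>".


facets=12 area=639.107

Extreme-point indices: [1, 3, 7, 8, 9, 10, 11, 12] — 8 of 13 on the boundary.

Facet areas (half cross-product norm):
  f1: (p8, p3, p9) → 112.0278
  f2: (p7, p8, p9) → 63.0492
  f3: (p12, p3, p1) → 67.1382
  f4: (p12, p3, p9) → 60.3037
  f5: (p12, p7, p1) → 33.1825
  f6: (p12, p7, p9) → 26.5008
  f7: (p10, p7, p8) → 43.9382
  f8: (p10, p3, p1) → 105.5214
  f9: (p10, p8, p3) → 43.0756
  f10: (p11, p7, p1) → 8.3332
  f11: (p11, p10, p1) → 60.4637
  f12: (p11, p10, p7) → 15.5730
Σ area = 639.107

Euler characteristic 8−18+12 = 2 ✓


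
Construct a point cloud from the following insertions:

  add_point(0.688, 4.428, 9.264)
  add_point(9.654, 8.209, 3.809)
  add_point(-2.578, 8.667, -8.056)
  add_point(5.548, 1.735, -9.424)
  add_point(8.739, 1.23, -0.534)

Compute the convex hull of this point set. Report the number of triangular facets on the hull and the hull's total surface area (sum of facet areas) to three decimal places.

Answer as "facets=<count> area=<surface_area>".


Extreme-point indices: [0, 1, 2, 3, 4] — 5 of 5 on the boundary.

Per-facet area ½‖(b−a)×(c−a)‖:
  f1: (p0, p1, p2) → 92.5965
  f2: (p0, p4, p1) → 45.8085
  f3: (p3, p1, p2) → 80.9988
  f4: (p3, p4, p1) → 34.1901
  f5: (p3, p0, p2) → 96.2632
  f6: (p3, p0, p4) → 54.1471
Σ area = 404.004

Euler: V−E+F = 5−9+6 = 2.

facets=6 area=404.004


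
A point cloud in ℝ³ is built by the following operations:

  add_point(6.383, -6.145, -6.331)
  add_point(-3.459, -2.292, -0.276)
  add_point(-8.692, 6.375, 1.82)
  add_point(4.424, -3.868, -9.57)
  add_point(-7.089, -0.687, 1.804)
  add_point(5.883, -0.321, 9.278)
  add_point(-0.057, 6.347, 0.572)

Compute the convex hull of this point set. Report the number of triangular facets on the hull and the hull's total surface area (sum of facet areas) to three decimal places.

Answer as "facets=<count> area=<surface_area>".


facets=10 area=495.010

Extreme-point indices: [0, 1, 2, 3, 4, 5, 6] — 7 of 7 on the boundary.

Facet areas (half cross-product norm):
  f1: (p3, p5, p0) → 32.0240
  f2: (p4, p5, p2) → 53.4643
  f3: (p4, p3, p2) → 56.0729
  f4: (p6, p5, p2) → 50.4740
  f5: (p6, p3, p2) → 60.4876
  f6: (p6, p3, p5) → 93.9557
  f7: (p1, p5, p0) → 81.1889
  f8: (p1, p4, p5) → 29.7696
  f9: (p1, p3, p0) → 26.5708
  f10: (p1, p4, p3) → 11.0023
Σ area = 495.010

Check V−E+F: 7 − 15 + 10 = 2.


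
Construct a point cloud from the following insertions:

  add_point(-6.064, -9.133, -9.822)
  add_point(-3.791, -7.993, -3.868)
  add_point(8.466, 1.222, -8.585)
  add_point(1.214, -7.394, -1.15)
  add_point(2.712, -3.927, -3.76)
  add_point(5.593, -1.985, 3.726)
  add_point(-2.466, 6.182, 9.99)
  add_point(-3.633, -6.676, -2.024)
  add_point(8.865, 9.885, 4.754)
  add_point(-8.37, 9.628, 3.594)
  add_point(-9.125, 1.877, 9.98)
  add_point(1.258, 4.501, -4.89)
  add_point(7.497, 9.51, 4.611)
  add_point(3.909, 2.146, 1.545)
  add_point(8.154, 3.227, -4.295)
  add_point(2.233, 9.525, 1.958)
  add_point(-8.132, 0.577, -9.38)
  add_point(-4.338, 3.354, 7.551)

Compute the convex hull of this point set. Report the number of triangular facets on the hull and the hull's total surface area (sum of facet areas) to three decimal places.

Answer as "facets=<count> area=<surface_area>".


Hull vertices (12/18): indices [0, 1, 2, 3, 5, 6, 8, 9, 10, 11, 15, 16].

Triangle areas on the boundary:
  f1: (p9, p6, p10) → 35.0288
  f2: (p9, p6, p8) → 60.0635
  f3: (p5, p6, p10) → 51.0008
  f4: (p5, p6, p8) → 70.9865
  f5: (p2, p5, p8) → 78.6694
  f6: (p1, p0, p10) → 40.8014
  f7: (p15, p9, p8) → 20.3732
  f8: (p15, p2, p8) → 53.1302
  f9: (p16, p2, p0) → 81.4591
  f10: (p16, p0, p10) → 95.8374
  f11: (p16, p9, p10) → 79.4073
  f12: (p16, p15, p9) → 83.9691
  f13: (p3, p2, p0) → 77.2674
  f14: (p3, p2, p5) → 53.3304
  f15: (p3, p1, p0) → 12.0112
  f16: (p3, p5, p10) → 69.5921
  f17: (p3, p1, p10) → 50.3319
  f18: (p11, p15, p2) → 33.0657
  f19: (p11, p16, p2) → 44.6845
  f20: (p11, p16, p15) → 37.0432
Σ area = 1128.053

Euler characteristic 12−30+20 = 2 ✓

facets=20 area=1128.053


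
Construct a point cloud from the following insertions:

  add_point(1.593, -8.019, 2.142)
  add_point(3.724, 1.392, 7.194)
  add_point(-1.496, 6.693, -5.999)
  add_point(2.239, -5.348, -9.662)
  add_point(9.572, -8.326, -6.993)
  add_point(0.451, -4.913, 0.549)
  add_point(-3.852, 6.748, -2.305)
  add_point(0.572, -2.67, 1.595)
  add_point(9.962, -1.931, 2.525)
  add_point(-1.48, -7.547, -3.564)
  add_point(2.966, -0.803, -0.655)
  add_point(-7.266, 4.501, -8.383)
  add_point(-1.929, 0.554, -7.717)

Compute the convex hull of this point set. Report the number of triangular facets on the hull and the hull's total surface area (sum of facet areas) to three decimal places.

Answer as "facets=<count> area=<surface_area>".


Points on the hull: [0, 1, 2, 3, 4, 6, 8, 9, 11] (9 of 13).

Per-facet area ½‖(b−a)×(c−a)‖:
  f1: (p0, p4, p8) → 54.8111
  f2: (p0, p1, p8) → 41.1839
  f3: (p2, p4, p8) → 94.4864
  f4: (p2, p1, p8) → 63.8952
  f5: (p9, p0, p11) → 38.4899
  f6: (p9, p0, p4) → 36.9516
  f7: (p6, p2, p11) → 14.3073
  f8: (p6, p2, p1) → 27.8296
  f9: (p6, p0, p11) → 59.5717
  f10: (p6, p0, p1) → 71.9857
  f11: (p3, p9, p11) → 50.2327
  f12: (p3, p9, p4) → 31.1318
  f13: (p3, p2, p11) → 42.8997
  f14: (p3, p2, p4) → 47.8674
Σ area = 675.644

Check V−E+F: 9 − 21 + 14 = 2.

facets=14 area=675.644


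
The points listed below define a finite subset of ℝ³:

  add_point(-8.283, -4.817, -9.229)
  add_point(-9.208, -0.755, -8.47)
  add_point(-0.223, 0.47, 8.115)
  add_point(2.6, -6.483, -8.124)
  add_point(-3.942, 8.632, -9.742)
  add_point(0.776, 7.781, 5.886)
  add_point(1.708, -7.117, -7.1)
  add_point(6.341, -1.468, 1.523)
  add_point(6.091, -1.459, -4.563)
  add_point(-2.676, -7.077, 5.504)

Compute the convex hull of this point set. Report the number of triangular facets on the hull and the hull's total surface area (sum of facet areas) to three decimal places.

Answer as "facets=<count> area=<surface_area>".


facets=16 area=787.506

Hull vertices (10/10): indices [0, 1, 2, 3, 4, 5, 6, 7, 8, 9].

Per-facet area ½‖(b−a)×(c−a)‖:
  f1: (p5, p4, p1) → 88.5713
  f2: (p5, p2, p1) → 72.2270
  f3: (p5, p2, p7) → 36.4520
  f4: (p8, p3, p7) → 18.3908
  f5: (p8, p3, p4) → 53.5788
  f6: (p8, p5, p7) → 33.1670
  f7: (p8, p5, p4) → 103.1326
  f8: (p0, p4, p1) → 16.3053
  f9: (p0, p3, p4) → 77.2919
  f10: (p9, p2, p7) → 38.9047
  f11: (p9, p2, p1) → 69.5928
  f12: (p9, p0, p1) → 33.6802
  f13: (p6, p3, p7) → 8.4508
  f14: (p6, p9, p7) → 61.0265
  f15: (p6, p0, p3) → 7.3903
  f16: (p6, p9, p0) → 69.3440
Σ area = 787.506

Check V−E+F: 10 − 24 + 16 = 2.


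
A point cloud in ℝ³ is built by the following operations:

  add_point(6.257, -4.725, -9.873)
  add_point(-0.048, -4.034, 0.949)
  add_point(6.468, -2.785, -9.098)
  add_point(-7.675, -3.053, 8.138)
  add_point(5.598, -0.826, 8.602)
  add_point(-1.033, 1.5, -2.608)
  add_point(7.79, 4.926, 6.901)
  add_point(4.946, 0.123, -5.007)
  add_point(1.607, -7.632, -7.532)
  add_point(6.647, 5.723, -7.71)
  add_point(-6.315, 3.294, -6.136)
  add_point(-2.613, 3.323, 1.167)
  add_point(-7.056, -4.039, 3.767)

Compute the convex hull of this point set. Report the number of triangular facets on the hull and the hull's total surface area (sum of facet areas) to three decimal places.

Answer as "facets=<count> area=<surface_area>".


10 of the 13 inputs are extreme points: [0, 2, 3, 4, 6, 8, 9, 10, 11, 12].

Facet areas (half cross-product norm):
  f1: (p4, p6, p3) → 37.7677
  f2: (p4, p8, p3) → 114.8661
  f3: (p10, p9, p6) → 97.3348
  f4: (p0, p4, p6) → 60.1024
  f5: (p0, p4, p8) → 53.5435
  f6: (p0, p10, p8) → 40.2344
  f7: (p0, p10, p9) → 69.5997
  f8: (p11, p6, p3) → 63.2039
  f9: (p11, p10, p3) → 40.8593
  f10: (p11, p10, p6) → 28.1159
  f11: (p12, p8, p3) → 15.9203
  f12: (p12, p10, p3) → 21.1233
  f13: (p12, p10, p8) → 78.1051
  f14: (p2, p9, p6) → 62.9042
  f15: (p2, p0, p6) → 12.5948
  f16: (p2, p0, p9) → 2.0819
Σ area = 798.357

Euler characteristic 10−24+16 = 2 ✓

facets=16 area=798.357


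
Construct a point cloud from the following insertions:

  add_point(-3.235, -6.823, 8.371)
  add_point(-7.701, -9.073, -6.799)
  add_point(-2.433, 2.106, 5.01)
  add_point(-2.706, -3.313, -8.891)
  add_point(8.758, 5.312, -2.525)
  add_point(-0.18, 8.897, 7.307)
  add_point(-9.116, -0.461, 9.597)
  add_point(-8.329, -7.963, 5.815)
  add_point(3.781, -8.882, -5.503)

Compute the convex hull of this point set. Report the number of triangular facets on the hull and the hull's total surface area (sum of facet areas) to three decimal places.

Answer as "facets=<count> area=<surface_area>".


Extreme-point indices: [0, 1, 3, 4, 5, 6, 7, 8] — 8 of 9 on the boundary.

Per-facet area ½‖(b−a)×(c−a)‖:
  f1: (p0, p5, p6) → 57.4517
  f2: (p0, p5, p4) → 110.0487
  f3: (p3, p1, p6) → 73.3074
  f4: (p3, p5, p6) → 124.6993
  f5: (p3, p5, p4) → 107.9104
  f6: (p7, p1, p6) → 45.4141
  f7: (p7, p0, p6) → 23.4703
  f8: (p8, p0, p4) → 118.9079
  f9: (p8, p3, p4) → 68.0793
  f10: (p8, p3, p1) → 36.1955
  f11: (p8, p7, p1) → 73.1091
  f12: (p8, p7, p0) → 45.5641
Σ area = 884.158

Euler: V−E+F = 8−18+12 = 2.

facets=12 area=884.158


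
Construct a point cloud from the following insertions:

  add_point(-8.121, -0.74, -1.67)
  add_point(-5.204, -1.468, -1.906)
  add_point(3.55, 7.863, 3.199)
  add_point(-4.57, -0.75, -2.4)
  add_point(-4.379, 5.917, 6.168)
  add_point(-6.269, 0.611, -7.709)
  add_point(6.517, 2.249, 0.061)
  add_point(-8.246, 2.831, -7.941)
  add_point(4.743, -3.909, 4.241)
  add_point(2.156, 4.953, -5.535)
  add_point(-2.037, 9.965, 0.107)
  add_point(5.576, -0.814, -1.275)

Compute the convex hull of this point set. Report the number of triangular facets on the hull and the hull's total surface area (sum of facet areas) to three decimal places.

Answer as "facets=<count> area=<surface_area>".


Extreme-point indices: [0, 1, 2, 4, 5, 6, 7, 8, 9, 10, 11] — 11 of 12 on the boundary.

Triangle areas on the boundary:
  f1: (p4, p10, p7) → 47.4590
  f2: (p9, p10, p7) → 45.9760
  f3: (p2, p4, p10) → 24.7387
  f4: (p2, p9, p6) → 26.3647
  f5: (p2, p9, p10) → 27.8192
  f6: (p2, p8, p6) → 25.8586
  f7: (p2, p8, p4) → 50.9275
  f8: (p0, p4, p7) → 37.3168
  f9: (p0, p8, p4) → 70.3923
  f10: (p5, p9, p7) → 14.0012
  f11: (p5, p0, p7) → 9.6231
  f12: (p11, p8, p6) → 10.9789
  f13: (p11, p9, p6) → 13.0756
  f14: (p11, p5, p8) → 40.5453
  f15: (p11, p5, p9) → 38.0692
  f16: (p1, p0, p8) → 10.4491
  f17: (p1, p5, p8) → 27.1467
  f18: (p1, p5, p0) → 9.2913
Σ area = 530.033

Check V−E+F: 11 − 27 + 18 = 2.

facets=18 area=530.033


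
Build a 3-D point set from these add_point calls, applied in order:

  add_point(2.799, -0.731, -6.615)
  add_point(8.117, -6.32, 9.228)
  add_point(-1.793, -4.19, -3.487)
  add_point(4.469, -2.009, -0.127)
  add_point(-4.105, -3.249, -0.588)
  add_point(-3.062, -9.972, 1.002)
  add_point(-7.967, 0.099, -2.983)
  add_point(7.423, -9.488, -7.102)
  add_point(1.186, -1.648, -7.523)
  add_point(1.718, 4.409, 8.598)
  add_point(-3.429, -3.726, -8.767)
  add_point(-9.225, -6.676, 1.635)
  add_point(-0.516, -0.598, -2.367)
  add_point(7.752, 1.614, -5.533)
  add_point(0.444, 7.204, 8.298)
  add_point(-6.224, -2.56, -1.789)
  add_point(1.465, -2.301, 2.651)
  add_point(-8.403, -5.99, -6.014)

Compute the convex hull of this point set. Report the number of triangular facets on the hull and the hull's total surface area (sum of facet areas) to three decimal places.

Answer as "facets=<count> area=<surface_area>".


facets=18 area=933.030

Extreme-point indices: [1, 5, 6, 7, 8, 9, 10, 11, 13, 14, 17] — 11 of 18 on the boundary.

Facet areas (half cross-product norm):
  f1: (p13, p14, p1) → 114.9353
  f2: (p9, p1, p11) → 104.3596
  f3: (p9, p14, p11) → 25.2452
  f4: (p9, p14, p1) → 2.2996
  f5: (p7, p13, p1) → 88.2514
  f6: (p6, p14, p11) → 65.2961
  f7: (p6, p13, p14) → 112.4056
  f8: (p6, p13, p10) → 52.7442
  f9: (p17, p7, p10) → 33.3000
  f10: (p17, p6, p11) → 24.6136
  f11: (p17, p6, p10) → 20.5033
  f12: (p8, p13, p10) → 0.8697
  f13: (p8, p7, p10) → 25.3067
  f14: (p8, p7, p13) → 37.2146
  f15: (p5, p17, p11) → 26.8294
  f16: (p5, p17, p7) → 64.1336
  f17: (p5, p1, p11) → 43.2309
  f18: (p5, p7, p1) → 91.4910
Σ area = 933.030

Check V−E+F: 11 − 27 + 18 = 2.


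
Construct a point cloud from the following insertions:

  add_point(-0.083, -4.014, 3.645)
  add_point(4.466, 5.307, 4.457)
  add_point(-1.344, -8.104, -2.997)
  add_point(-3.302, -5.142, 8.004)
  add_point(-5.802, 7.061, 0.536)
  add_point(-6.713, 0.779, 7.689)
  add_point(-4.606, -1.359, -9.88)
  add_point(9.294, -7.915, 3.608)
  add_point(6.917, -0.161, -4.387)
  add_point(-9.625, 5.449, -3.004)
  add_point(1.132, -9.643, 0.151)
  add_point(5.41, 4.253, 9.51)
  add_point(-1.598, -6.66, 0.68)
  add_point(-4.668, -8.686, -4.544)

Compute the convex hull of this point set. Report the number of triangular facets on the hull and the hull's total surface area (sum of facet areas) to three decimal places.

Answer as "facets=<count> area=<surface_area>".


facets=20 area=910.019

Hull vertices (12/14): indices [1, 2, 3, 4, 5, 6, 7, 8, 9, 10, 11, 13].

Area of each hull facet:
  f1: (p3, p11, p7) → 78.9991
  f2: (p8, p6, p9) → 69.6249
  f3: (p8, p11, p7) → 74.9938
  f4: (p5, p3, p11) → 42.2515
  f5: (p13, p6, p9) → 48.9807
  f6: (p13, p5, p9) → 84.7057
  f7: (p13, p5, p3) → 44.4115
  f8: (p13, p8, p6) → 57.2573
  f9: (p1, p8, p11) → 21.2246
  f10: (p10, p3, p7) → 45.5069
  f11: (p10, p13, p7) → 13.9845
  f12: (p10, p13, p3) → 37.7590
  f13: (p2, p8, p7) → 60.1415
  f14: (p2, p13, p7) → 4.2951
  f15: (p2, p13, p8) → 15.3348
  f16: (p4, p1, p11) → 24.6373
  f17: (p4, p5, p9) → 25.4131
  f18: (p4, p5, p11) → 60.1141
  f19: (p4, p8, p9) → 40.9327
  f20: (p4, p1, p8) → 59.4513
Σ area = 910.019

Euler characteristic 12−30+20 = 2 ✓


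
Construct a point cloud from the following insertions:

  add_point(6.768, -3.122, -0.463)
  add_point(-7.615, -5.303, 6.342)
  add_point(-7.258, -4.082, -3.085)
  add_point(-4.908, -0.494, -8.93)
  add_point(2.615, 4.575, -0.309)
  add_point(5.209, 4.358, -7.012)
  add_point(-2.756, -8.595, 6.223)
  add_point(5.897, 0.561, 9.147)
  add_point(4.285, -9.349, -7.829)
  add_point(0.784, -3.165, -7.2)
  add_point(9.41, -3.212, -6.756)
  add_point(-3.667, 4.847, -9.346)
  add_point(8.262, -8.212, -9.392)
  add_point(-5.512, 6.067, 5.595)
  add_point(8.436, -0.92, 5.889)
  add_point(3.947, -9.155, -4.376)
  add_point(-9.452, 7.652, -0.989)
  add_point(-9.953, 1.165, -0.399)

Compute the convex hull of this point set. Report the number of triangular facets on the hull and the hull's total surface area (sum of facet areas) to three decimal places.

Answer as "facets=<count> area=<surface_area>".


16 of the 18 inputs are extreme points: [1, 2, 3, 4, 5, 6, 7, 8, 10, 11, 12, 13, 14, 15, 16, 17].

Triangle areas on the boundary:
  f1: (p14, p6, p7) → 28.3689
  f2: (p1, p6, p7) → 37.5178
  f3: (p12, p14, p10) → 30.0751
  f4: (p12, p3, p8) → 25.4734
  f5: (p12, p3, p11) → 40.1352
  f6: (p16, p1, p17) → 22.1047
  f7: (p16, p3, p17) → 32.7861
  f8: (p16, p3, p11) → 28.9098
  f9: (p5, p14, p7) → 28.5675
  f10: (p5, p16, p11) → 45.5183
  f11: (p5, p14, p10) → 55.0660
  f12: (p5, p12, p10) → 19.0324
  f13: (p5, p12, p11) → 58.8339
  f14: (p2, p3, p8) → 45.6927
  f15: (p2, p6, p8) → 74.7595
  f16: (p2, p1, p6) → 27.9148
  f17: (p2, p1, p17) → 29.1811
  f18: (p2, p3, p17) → 23.4398
  f19: (p15, p14, p6) → 76.6879
  f20: (p15, p12, p14) → 44.8414
  f21: (p15, p6, p8) → 9.7975
  f22: (p15, p12, p8) → 6.9566
  f23: (p13, p1, p7) → 73.3775
  f24: (p13, p16, p1) → 44.7958
  f25: (p4, p5, p16) → 42.6941
  f26: (p4, p13, p16) → 39.7196
  f27: (p4, p5, p7) → 27.8276
  f28: (p4, p13, p7) → 53.5198
Σ area = 1073.595

Euler characteristic 16−42+28 = 2 ✓

facets=28 area=1073.595


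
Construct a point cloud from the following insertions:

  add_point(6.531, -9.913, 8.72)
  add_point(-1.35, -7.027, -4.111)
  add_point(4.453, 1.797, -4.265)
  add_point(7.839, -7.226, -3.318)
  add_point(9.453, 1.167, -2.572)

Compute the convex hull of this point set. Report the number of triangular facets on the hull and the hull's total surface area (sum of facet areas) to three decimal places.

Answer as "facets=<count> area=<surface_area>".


facets=6 area=296.749

Points on the hull: [0, 1, 2, 3, 4] (5 of 5).

Per-facet area ½‖(b−a)×(c−a)‖:
  f1: (p2, p0, p1) → 80.4528
  f2: (p2, p0, p4) → 42.3761
  f3: (p3, p0, p1) → 57.2043
  f4: (p3, p0, p4) → 52.6251
  f5: (p3, p2, p1) → 41.3761
  f6: (p3, p2, p4) → 22.7152
Σ area = 296.749

Euler characteristic 5−9+6 = 2 ✓


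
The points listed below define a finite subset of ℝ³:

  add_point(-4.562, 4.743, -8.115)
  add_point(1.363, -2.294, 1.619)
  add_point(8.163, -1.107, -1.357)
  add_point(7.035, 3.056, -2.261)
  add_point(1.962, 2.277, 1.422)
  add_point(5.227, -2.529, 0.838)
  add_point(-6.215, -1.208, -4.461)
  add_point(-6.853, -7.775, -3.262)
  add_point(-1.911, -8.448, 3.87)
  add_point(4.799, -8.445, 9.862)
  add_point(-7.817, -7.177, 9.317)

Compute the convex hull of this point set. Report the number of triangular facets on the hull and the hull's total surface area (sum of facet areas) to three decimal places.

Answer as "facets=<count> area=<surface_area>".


facets=14 area=674.705

Hull vertices (9/11): indices [0, 2, 3, 4, 6, 7, 8, 9, 10].

Per-facet area ½‖(b−a)×(c−a)‖:
  f1: (p7, p8, p10) → 35.1212
  f2: (p7, p0, p2) → 98.6761
  f3: (p4, p0, p10) → 91.2636
  f4: (p6, p0, p10) → 31.2583
  f5: (p6, p7, p10) → 41.9375
  f6: (p6, p7, p0) → 9.1409
  f7: (p3, p0, p2) → 25.9212
  f8: (p3, p4, p0) → 37.2669
  f9: (p9, p3, p2) → 24.2308
  f10: (p9, p3, p4) → 42.2030
  f11: (p9, p4, p10) → 84.2198
  f12: (p9, p7, p2) → 107.4301
  f13: (p9, p7, p8) → 9.6148
  f14: (p9, p8, p10) → 36.4207
Σ area = 674.705

Euler: V−E+F = 9−21+14 = 2.


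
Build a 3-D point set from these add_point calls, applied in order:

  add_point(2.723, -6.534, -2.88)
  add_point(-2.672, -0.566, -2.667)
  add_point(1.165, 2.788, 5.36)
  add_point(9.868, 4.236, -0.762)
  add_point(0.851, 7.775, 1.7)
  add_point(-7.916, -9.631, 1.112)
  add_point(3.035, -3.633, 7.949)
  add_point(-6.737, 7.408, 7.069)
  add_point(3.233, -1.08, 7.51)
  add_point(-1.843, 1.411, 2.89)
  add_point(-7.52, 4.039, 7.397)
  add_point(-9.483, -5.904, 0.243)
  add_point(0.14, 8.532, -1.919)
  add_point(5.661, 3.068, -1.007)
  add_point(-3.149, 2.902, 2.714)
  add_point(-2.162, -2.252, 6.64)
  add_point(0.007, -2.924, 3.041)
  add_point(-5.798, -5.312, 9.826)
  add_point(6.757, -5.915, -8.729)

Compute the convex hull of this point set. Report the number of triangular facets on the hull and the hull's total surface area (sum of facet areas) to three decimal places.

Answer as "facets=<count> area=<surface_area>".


facets=22 area=890.880

13 of the 19 inputs are extreme points: [0, 1, 3, 4, 5, 6, 7, 8, 10, 11, 12, 17, 18].

Per-facet area ½‖(b−a)×(c−a)‖:
  f1: (p18, p12, p3) → 70.9658
  f2: (p1, p12, p11) → 28.7640
  f3: (p1, p18, p11) → 50.0414
  f4: (p1, p18, p12) → 57.7996
  f5: (p7, p12, p11) → 85.3898
  f6: (p5, p18, p11) → 37.3289
  f7: (p5, p17, p11) → 20.4155
  f8: (p0, p5, p18) → 24.5307
  f9: (p4, p12, p3) → 18.8150
  f10: (p4, p7, p3) → 23.3983
  f11: (p4, p7, p12) → 15.9834
  f12: (p8, p7, p3) → 77.2163
  f13: (p8, p7, p17) → 61.5922
  f14: (p10, p17, p11) → 49.0039
  f15: (p10, p7, p11) → 14.0456
  f16: (p10, p7, p17) → 7.1498
  f17: (p6, p8, p17) → 11.4279
  f18: (p6, p5, p17) → 45.4588
  f19: (p6, p0, p5) → 64.2093
  f20: (p6, p0, p18) → 26.2862
  f21: (p6, p18, p3) → 88.7404
  f22: (p6, p8, p3) → 12.3174
Σ area = 890.880

Check V−E+F: 13 − 33 + 22 = 2.


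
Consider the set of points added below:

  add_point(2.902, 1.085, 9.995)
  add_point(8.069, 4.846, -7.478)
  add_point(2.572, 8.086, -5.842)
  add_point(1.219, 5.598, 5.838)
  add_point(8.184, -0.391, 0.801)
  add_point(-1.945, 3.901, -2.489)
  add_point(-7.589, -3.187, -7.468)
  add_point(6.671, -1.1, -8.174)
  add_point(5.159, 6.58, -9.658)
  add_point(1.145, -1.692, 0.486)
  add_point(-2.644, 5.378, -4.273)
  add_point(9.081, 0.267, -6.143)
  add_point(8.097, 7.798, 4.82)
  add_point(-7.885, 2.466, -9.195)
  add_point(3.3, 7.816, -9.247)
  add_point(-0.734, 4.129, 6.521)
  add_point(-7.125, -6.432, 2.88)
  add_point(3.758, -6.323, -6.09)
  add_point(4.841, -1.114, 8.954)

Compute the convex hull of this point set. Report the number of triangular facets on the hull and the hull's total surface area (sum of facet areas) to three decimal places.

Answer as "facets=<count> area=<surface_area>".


Extreme-point indices: [0, 1, 2, 3, 4, 6, 7, 8, 10, 11, 12, 13, 14, 15, 16, 17, 18] — 17 of 19 on the boundary.

Area of each hull facet:
  f1: (p15, p16, p13) → 93.9709
  f2: (p15, p0, p16) → 37.7810
  f3: (p6, p16, p13) → 26.4838
  f4: (p6, p17, p16) → 62.5920
  f5: (p4, p17, p11) → 29.4084
  f6: (p4, p12, p11) → 30.0213
  f7: (p18, p0, p16) → 22.3038
  f8: (p18, p17, p16) → 94.3667
  f9: (p18, p4, p17) → 40.6747
  f10: (p18, p12, p0) → 15.4606
  f11: (p18, p4, p12) → 37.9764
  f12: (p1, p12, p11) → 30.7983
  f13: (p3, p12, p0) → 23.1635
  f14: (p3, p15, p0) → 7.4569
  f15: (p8, p14, p12) → 16.7941
  f16: (p8, p1, p12) → 23.0305
  f17: (p8, p14, p13) → 12.1491
  f18: (p2, p14, p12) → 13.4420
  f19: (p2, p3, p12) → 41.7453
  f20: (p2, p14, p13) → 21.3761
  f21: (p7, p1, p11) → 8.3567
  f22: (p7, p8, p1) → 12.1549
  f23: (p7, p17, p11) → 9.6798
  f24: (p7, p8, p13) → 54.1512
  f25: (p7, p6, p13) → 42.4712
  f26: (p7, p6, p17) → 36.8925
  f27: (p10, p2, p13) → 19.1721
  f28: (p10, p2, p3) → 32.8363
  f29: (p10, p15, p13) → 30.7566
  f30: (p10, p3, p15) → 13.7269
Σ area = 941.194

Euler: V−E+F = 17−45+30 = 2.

facets=30 area=941.194


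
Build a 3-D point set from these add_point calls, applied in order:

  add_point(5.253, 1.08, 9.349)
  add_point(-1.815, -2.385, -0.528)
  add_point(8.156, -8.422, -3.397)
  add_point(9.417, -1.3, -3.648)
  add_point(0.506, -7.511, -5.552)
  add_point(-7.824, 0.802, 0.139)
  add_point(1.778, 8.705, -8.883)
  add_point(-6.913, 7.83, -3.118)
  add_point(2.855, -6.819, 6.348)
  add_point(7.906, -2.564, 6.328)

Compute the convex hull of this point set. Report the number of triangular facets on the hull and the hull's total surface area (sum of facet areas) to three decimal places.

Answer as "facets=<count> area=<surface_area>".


facets=14 area=783.823

Extreme-point indices: [0, 2, 3, 4, 5, 6, 7, 8, 9] — 9 of 10 on the boundary.

Area of each hull facet:
  f1: (p0, p6, p3) → 94.2297
  f2: (p8, p0, p5) → 63.2433
  f3: (p4, p8, p5) → 74.6948
  f4: (p7, p0, p5) → 61.8607
  f5: (p7, p0, p6) → 96.7548
  f6: (p7, p4, p5) → 48.3519
  f7: (p7, p4, p6) → 83.9941
  f8: (p9, p0, p3) → 23.3018
  f9: (p9, p8, p0) → 17.8892
  f10: (p2, p6, p3) → 37.9919
  f11: (p2, p4, p6) → 66.1300
  f12: (p2, p4, p8) → 43.5852
  f13: (p2, p9, p3) → 36.1797
  f14: (p2, p9, p8) → 35.6159
Σ area = 783.823

Euler characteristic 9−21+14 = 2 ✓


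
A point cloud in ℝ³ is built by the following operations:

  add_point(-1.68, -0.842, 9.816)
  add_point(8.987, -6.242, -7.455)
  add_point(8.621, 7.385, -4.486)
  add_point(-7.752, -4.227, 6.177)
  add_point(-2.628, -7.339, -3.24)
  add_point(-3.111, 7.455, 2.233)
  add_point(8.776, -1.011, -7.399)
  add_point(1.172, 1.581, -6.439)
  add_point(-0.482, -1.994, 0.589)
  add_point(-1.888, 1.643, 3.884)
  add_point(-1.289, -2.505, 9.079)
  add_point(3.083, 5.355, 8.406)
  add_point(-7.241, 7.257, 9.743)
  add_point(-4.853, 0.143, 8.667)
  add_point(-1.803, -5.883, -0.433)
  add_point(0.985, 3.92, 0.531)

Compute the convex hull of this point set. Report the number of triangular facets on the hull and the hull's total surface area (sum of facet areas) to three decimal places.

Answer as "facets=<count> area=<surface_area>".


facets=18 area=842.400

Extreme-point indices: [0, 1, 2, 3, 4, 5, 6, 7, 10, 11, 12] — 11 of 16 on the boundary.

Facet areas (half cross-product norm):
  f1: (p12, p5, p3) → 50.3613
  f2: (p12, p0, p3) → 38.4030
  f3: (p4, p5, p3) → 72.5015
  f4: (p10, p0, p3) → 6.6686
  f5: (p10, p4, p3) → 40.6948
  f6: (p10, p4, p1) → 81.0224
  f7: (p2, p12, p5) → 30.2214
  f8: (p6, p2, p1) → 7.4057
  f9: (p7, p4, p5) → 57.6149
  f10: (p7, p2, p5) → 53.7157
  f11: (p7, p6, p2) → 33.5751
  f12: (p7, p4, p1) → 53.6112
  f13: (p7, p6, p1) → 19.7661
  f14: (p11, p10, p1) → 88.3913
  f15: (p11, p2, p1) → 98.6946
  f16: (p11, p10, p0) → 6.3939
  f17: (p11, p12, p0) → 37.1542
  f18: (p11, p2, p12) → 66.2044
Σ area = 842.400

Euler: V−E+F = 11−27+18 = 2.


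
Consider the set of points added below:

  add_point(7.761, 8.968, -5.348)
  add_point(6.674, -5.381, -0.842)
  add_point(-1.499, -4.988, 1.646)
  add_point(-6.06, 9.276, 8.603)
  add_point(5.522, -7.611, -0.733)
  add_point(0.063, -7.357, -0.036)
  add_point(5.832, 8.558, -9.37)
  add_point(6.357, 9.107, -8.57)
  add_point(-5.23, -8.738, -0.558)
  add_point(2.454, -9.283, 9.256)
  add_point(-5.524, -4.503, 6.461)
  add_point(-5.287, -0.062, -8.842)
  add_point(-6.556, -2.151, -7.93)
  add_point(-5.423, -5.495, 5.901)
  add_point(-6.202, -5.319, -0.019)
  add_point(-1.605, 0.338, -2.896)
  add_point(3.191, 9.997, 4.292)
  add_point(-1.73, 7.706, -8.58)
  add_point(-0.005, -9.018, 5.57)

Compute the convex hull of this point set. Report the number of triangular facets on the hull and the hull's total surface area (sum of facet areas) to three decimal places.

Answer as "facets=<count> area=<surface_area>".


Points on the hull: [0, 1, 3, 4, 6, 7, 8, 9, 10, 11, 12, 13, 14, 16, 17] (15 of 19).

Triangle areas on the boundary:
  f1: (p16, p9, p0) → 105.6039
  f2: (p8, p4, p12) → 53.8532
  f3: (p8, p4, p9) → 54.2013
  f4: (p1, p9, p0) → 69.7216
  f5: (p1, p4, p9) → 12.6205
  f6: (p1, p6, p4) → 13.4739
  f7: (p3, p16, p9) → 99.7196
  f8: (p3, p10, p9) → 59.6862
  f9: (p3, p17, p12) → 97.4390
  f10: (p11, p17, p12) → 4.3853
  f11: (p11, p6, p17) → 28.1386
  f12: (p11, p4, p12) → 19.6297
  f13: (p11, p6, p4) → 105.9530
  f14: (p14, p8, p12) → 14.9370
  f15: (p14, p3, p12) → 71.4495
  f16: (p14, p3, p10) → 44.1111
  f17: (p13, p10, p9) → 5.1837
  f18: (p13, p8, p9) → 33.6154
  f19: (p13, p14, p10) → 3.0535
  f20: (p13, p14, p8) → 10.6988
  f21: (p7, p1, p0) → 25.4386
  f22: (p7, p1, p6) → 9.0234
  f23: (p7, p16, p0) → 14.3257
  f24: (p7, p6, p17) → 3.7667
  f25: (p7, p3, p16) → 53.3350
  f26: (p7, p3, p17) → 71.1555
Σ area = 1084.520

Euler characteristic 15−39+26 = 2 ✓

facets=26 area=1084.520


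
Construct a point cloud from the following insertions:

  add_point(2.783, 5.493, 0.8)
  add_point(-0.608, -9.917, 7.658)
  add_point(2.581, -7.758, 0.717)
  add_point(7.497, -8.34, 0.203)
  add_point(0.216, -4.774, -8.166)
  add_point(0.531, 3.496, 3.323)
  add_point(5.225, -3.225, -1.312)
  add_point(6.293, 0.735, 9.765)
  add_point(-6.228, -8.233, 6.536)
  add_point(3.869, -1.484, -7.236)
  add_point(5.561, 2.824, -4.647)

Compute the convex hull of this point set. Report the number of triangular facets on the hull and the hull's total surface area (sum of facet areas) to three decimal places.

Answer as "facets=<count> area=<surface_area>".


facets=14 area=618.661

9 of the 11 inputs are extreme points: [0, 1, 3, 4, 5, 7, 8, 9, 10].

Facet areas (half cross-product norm):
  f1: (p10, p4, p0) → 30.7705
  f2: (p10, p7, p3) → 76.3868
  f3: (p10, p7, p0) → 33.3068
  f4: (p1, p7, p8) → 36.6307
  f5: (p1, p7, p3) → 65.6379
  f6: (p1, p4, p8) → 48.5474
  f7: (p1, p4, p3) → 64.6551
  f8: (p5, p7, p8) → 62.7216
  f9: (p5, p7, p0) → 17.2667
  f10: (p5, p4, p8) → 93.4606
  f11: (p5, p4, p0) → 27.1763
  f12: (p9, p4, p3) → 26.8599
  f13: (p9, p10, p3) → 28.4229
  f14: (p9, p10, p4) → 6.8182
Σ area = 618.661

Check V−E+F: 9 − 21 + 14 = 2.


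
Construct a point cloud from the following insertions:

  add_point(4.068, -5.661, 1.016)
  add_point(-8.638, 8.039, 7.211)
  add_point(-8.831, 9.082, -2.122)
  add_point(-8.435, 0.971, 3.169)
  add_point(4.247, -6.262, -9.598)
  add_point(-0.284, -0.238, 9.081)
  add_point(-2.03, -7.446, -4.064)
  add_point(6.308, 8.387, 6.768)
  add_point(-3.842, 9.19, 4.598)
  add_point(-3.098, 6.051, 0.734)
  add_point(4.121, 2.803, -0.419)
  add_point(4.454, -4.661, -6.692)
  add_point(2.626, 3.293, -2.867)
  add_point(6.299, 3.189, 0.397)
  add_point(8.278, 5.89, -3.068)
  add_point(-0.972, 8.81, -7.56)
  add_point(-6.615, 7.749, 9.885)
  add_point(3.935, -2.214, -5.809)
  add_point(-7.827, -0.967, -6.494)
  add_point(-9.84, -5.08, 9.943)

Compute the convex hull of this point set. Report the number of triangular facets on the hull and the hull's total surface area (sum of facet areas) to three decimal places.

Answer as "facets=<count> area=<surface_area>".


facets=22 area=1166.508

Hull vertices (13/20): indices [0, 1, 2, 4, 5, 6, 7, 8, 14, 15, 16, 18, 19].

Per-facet area ½‖(b−a)×(c−a)‖:
  f1: (p6, p18, p19) → 71.9519
  f2: (p6, p18, p4) → 37.3742
  f3: (p15, p7, p14) → 54.4572
  f4: (p15, p7, p8) → 65.0363
  f5: (p15, p4, p14) → 75.2224
  f6: (p15, p18, p4) → 79.3543
  f7: (p0, p4, p14) → 66.3180
  f8: (p0, p7, p14) → 66.2376
  f9: (p0, p5, p7) → 59.0956
  f10: (p0, p6, p4) → 33.8239
  f11: (p0, p6, p19) → 64.4607
  f12: (p0, p5, p19) → 56.1271
  f13: (p16, p7, p8) → 31.0122
  f14: (p16, p1, p8) → 9.3168
  f15: (p16, p5, p7) → 55.3095
  f16: (p16, p1, p19) → 22.2208
  f17: (p16, p5, p19) → 53.7715
  f18: (p2, p1, p8) → 23.1329
  f19: (p2, p15, p8) → 39.9914
  f20: (p2, p15, p18) → 49.7164
  f21: (p2, p18, p19) → 92.4652
  f22: (p2, p1, p19) → 60.1126
Σ area = 1166.508

Euler: V−E+F = 13−33+22 = 2.


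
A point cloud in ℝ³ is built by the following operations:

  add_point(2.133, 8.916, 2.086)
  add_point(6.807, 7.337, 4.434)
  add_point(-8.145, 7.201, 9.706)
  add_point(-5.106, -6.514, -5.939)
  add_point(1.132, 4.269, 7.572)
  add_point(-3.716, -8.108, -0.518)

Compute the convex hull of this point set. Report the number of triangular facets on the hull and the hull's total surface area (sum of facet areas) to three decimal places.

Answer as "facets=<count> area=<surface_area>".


facets=8 area=466.036

Extreme-point indices: [0, 1, 2, 3, 4, 5] — 6 of 6 on the boundary.

Area of each hull facet:
  f1: (p3, p5, p2) → 53.6679
  f2: (p3, p5, p1) → 55.6171
  f3: (p0, p1, p2) → 32.4877
  f4: (p0, p3, p2) → 119.9609
  f5: (p0, p3, p1) → 49.4790
  f6: (p4, p1, p2) → 25.3531
  f7: (p4, p5, p2) → 77.3790
  f8: (p4, p5, p1) → 52.0912
Σ area = 466.036

Check V−E+F: 6 − 12 + 8 = 2.


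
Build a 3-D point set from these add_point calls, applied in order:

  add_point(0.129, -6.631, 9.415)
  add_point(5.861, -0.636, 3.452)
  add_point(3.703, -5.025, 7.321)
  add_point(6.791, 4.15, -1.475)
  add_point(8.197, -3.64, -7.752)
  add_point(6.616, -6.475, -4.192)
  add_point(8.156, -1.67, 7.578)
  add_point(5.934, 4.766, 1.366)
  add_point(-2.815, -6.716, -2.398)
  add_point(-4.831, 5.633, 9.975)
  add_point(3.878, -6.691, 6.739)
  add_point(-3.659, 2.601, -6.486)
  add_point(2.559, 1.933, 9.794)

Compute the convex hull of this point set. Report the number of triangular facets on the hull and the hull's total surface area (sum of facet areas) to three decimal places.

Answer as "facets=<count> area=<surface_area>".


Extreme-point indices: [0, 3, 4, 5, 6, 7, 8, 9, 10, 11, 12] — 11 of 13 on the boundary.

Area of each hull facet:
  f1: (p0, p8, p9) → 80.5265
  f2: (p11, p8, p9) → 83.5105
  f3: (p11, p8, p4) → 61.0567
  f4: (p5, p8, p4) → 20.3552
  f5: (p5, p6, p4) → 28.0107
  f6: (p3, p11, p4) → 57.2756
  f7: (p3, p6, p4) → 54.5901
  f8: (p10, p6, p0) → 13.7496
  f9: (p10, p5, p6) → 37.4285
  f10: (p10, p0, p8) → 26.0848
  f11: (p10, p5, p8) → 49.1068
  f12: (p7, p11, p9) → 85.2448
  f13: (p7, p3, p11) → 17.4417
  f14: (p7, p3, p6) → 12.6640
  f15: (p12, p7, p9) → 38.4877
  f16: (p12, p7, p6) → 30.4270
  f17: (p12, p0, p9) → 36.1759
  f18: (p12, p6, p0) → 29.9168
Σ area = 762.053

Check V−E+F: 11 − 27 + 18 = 2.

facets=18 area=762.053


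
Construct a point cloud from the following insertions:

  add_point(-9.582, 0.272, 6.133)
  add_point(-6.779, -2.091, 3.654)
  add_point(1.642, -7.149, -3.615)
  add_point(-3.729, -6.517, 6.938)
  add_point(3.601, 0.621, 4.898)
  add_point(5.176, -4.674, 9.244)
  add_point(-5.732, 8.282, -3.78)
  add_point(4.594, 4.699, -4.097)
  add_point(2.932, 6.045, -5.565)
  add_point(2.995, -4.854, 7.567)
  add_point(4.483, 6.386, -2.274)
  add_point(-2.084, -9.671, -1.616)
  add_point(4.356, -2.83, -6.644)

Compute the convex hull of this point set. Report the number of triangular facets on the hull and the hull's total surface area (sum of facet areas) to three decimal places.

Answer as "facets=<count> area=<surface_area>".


facets=18 area=712.985

Extreme-point indices: [0, 2, 3, 4, 5, 6, 7, 8, 10, 11, 12] — 11 of 13 on the boundary.

Area of each hull facet:
  f1: (p11, p6, p0) → 96.7649
  f2: (p12, p11, p6) → 81.3903
  f3: (p4, p5, p0) → 46.0545
  f4: (p4, p6, p0) → 81.8044
  f5: (p3, p5, p0) → 36.7742
  f6: (p3, p11, p0) → 39.8999
  f7: (p3, p11, p5) → 43.1136
  f8: (p2, p11, p5) → 33.2404
  f9: (p2, p12, p5) → 39.1348
  f10: (p2, p12, p11) → 5.4968
  f11: (p10, p4, p6) → 48.1030
  f12: (p10, p4, p5) → 12.0924
  f13: (p8, p12, p6) → 37.6146
  f14: (p8, p10, p6) → 16.3204
  f15: (p7, p8, p12) → 9.8676
  f16: (p7, p8, p10) → 3.2229
  f17: (p7, p12, p5) → 62.2523
  f18: (p7, p10, p5) → 19.8374
Σ area = 712.985

Euler characteristic 11−27+18 = 2 ✓


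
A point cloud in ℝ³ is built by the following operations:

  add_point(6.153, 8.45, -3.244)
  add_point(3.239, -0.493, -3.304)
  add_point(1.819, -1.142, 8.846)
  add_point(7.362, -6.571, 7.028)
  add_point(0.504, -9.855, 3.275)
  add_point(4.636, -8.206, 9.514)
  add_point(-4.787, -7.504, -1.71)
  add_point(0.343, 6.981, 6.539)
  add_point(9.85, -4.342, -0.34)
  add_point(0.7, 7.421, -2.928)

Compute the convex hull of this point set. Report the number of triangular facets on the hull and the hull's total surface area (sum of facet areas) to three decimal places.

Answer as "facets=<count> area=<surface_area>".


Hull vertices (10/10): indices [0, 1, 2, 3, 4, 5, 6, 7, 8, 9].

Area of each hull facet:
  f1: (p1, p8, p6) → 42.8927
  f2: (p1, p0, p8) → 37.8493
  f3: (p4, p8, p6) → 42.7040
  f4: (p4, p5, p6) → 15.9526
  f5: (p9, p7, p6) → 74.9582
  f6: (p9, p7, p0) → 26.2188
  f7: (p9, p1, p6) → 41.3714
  f8: (p9, p1, p0) → 22.9378
  f9: (p2, p5, p6) → 52.4997
  f10: (p2, p7, p6) → 59.2883
  f11: (p3, p4, p8) → 34.2600
  f12: (p3, p4, p5) → 15.4417
  f13: (p3, p0, p8) → 51.2305
  f14: (p3, p7, p0) → 87.2213
  f15: (p3, p2, p5) → 15.1534
  f16: (p3, p2, p7) → 24.2598
Σ area = 644.240

Euler: V−E+F = 10−24+16 = 2.

facets=16 area=644.240


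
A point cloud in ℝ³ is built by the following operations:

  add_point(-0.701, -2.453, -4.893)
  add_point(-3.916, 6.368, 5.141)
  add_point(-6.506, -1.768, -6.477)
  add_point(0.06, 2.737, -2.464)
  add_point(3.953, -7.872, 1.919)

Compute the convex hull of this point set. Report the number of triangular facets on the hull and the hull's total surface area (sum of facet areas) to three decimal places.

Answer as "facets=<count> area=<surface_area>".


facets=6 area=262.234

Points on the hull: [0, 1, 2, 3, 4] (5 of 5).

Per-facet area ½‖(b−a)×(c−a)‖:
  f1: (p1, p4, p2) → 99.3969
  f2: (p0, p4, p2) → 21.5030
  f3: (p3, p1, p2) → 40.2259
  f4: (p3, p0, p2) → 17.3448
  f5: (p3, p1, p4) → 55.5191
  f6: (p3, p0, p4) → 28.2445
Σ area = 262.234

Euler characteristic 5−9+6 = 2 ✓


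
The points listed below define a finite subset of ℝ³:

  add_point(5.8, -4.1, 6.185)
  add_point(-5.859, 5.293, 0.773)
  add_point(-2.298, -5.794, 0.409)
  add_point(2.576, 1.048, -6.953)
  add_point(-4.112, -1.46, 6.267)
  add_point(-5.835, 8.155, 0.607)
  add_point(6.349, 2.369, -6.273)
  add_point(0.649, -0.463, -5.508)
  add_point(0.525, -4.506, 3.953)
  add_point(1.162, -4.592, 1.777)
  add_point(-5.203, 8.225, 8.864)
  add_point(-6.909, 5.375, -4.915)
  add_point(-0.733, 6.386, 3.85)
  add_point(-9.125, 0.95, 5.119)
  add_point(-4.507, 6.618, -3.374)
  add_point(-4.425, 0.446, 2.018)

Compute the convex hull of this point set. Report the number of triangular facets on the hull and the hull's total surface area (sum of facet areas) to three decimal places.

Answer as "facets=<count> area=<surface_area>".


facets=24 area=630.177

14 of the 16 inputs are extreme points: [0, 2, 3, 4, 5, 6, 7, 8, 9, 10, 11, 12, 13, 14].

Triangle areas on the boundary:
  f1: (p11, p2, p13) → 57.5426
  f2: (p3, p2, p6) → 19.6775
  f3: (p3, p11, p6) → 16.0672
  f4: (p5, p10, p13) → 33.5286
  f5: (p5, p11, p13) → 28.5918
  f6: (p8, p0, p2) → 6.8477
  f7: (p4, p10, p13) → 25.5657
  f8: (p4, p0, p10) → 48.3881
  f9: (p4, p8, p0) → 14.7082
  f10: (p4, p2, p13) → 20.3393
  f11: (p4, p8, p2) → 14.1494
  f12: (p9, p2, p6) → 21.8440
  f13: (p9, p0, p6) → 37.7769
  f14: (p9, p0, p2) → 5.3787
  f15: (p12, p0, p6) → 74.9787
  f16: (p12, p0, p10) → 39.7338
  f17: (p12, p5, p6) → 40.5825
  f18: (p12, p5, p10) → 21.3801
  f19: (p7, p11, p2) → 40.5406
  f20: (p7, p3, p2) → 4.6485
  f21: (p7, p3, p11) → 13.1969
  f22: (p14, p11, p6) → 16.8204
  f23: (p14, p5, p6) → 21.3718
  f24: (p14, p5, p11) → 6.5185
Σ area = 630.177

Check V−E+F: 14 − 36 + 24 = 2.


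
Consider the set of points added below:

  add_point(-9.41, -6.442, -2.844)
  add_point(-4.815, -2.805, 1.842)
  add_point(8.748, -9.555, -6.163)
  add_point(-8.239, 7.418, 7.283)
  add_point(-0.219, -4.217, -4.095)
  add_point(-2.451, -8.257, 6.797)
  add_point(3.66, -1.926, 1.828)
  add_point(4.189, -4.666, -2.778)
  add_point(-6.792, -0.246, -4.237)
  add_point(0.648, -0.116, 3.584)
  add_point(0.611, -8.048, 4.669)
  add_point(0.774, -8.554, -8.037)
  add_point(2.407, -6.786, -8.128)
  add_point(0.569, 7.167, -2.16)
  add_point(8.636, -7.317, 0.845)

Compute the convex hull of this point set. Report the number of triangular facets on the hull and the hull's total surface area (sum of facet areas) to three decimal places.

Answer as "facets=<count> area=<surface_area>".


Hull vertices (9/15): indices [0, 2, 3, 5, 8, 11, 12, 13, 14].

Facet areas (half cross-product norm):
  f1: (p5, p3, p0) → 95.2965
  f2: (p11, p12, p2) → 8.2497
  f3: (p11, p5, p0) → 68.8186
  f4: (p11, p5, p2) → 62.6419
  f5: (p13, p12, p2) → 51.4850
  f6: (p8, p13, p12) → 63.3367
  f7: (p8, p11, p0) → 38.5473
  f8: (p8, p11, p12) → 14.2501
  f9: (p8, p3, p0) → 45.7374
  f10: (p8, p13, p3) → 65.2781
  f11: (p14, p5, p3) → 102.1735
  f12: (p14, p13, p3) → 106.3160
  f13: (p14, p5, p2) → 41.6864
  f14: (p14, p13, p2) → 61.6801
Σ area = 825.497

Euler characteristic 9−21+14 = 2 ✓

facets=14 area=825.497
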